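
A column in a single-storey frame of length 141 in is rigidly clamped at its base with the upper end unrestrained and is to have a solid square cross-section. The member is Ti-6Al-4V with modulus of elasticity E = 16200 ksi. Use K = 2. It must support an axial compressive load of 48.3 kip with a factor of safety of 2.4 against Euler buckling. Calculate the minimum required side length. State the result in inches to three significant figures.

Required P_cr = n·P = 2.4 × 48.3 = 115.9 kip
L_e = K·L = 2 × 141 = 282.0 in
Required I = P_cr·L_e²/(π²E) = 1.159×10^5 × 282.0² / (π² × 1.62×10^7) = 57.66 in⁴
Solid square: I = a⁴/12  ⇒  a = (12I)^(1/4) = (12×57.66)^(1/4) = 5.13 in

a ≈ 5.13 in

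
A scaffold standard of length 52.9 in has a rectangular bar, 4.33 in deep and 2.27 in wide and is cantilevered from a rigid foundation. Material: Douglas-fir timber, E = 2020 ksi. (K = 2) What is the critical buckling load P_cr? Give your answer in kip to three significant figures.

Buckling occurs about the weak axis: I_min = h·b³/12 with b = 2.27 in (the shorter side).
I_min = 4.33×2.27³/12 = 4.221 in⁴
Effective length L_e = K·L = 2 × 52.9 = 105.8 in
P_cr = π²EI / L_e² = π² × 2020×10³ × 4.221 / 105.8² = 7.517×10^3 lb

P_cr ≈ 7.52 kip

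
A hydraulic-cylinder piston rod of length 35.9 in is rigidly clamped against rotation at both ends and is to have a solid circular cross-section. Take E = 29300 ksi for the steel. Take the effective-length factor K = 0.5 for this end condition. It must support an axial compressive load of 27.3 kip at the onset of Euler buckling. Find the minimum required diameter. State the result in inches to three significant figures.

L_e = K·L = 0.5 × 35.9 = 17.95 in
Required I = P_cr·L_e²/(π²E) = 2.730×10^4 × 17.95² / (π² × 2.93×10^7) = 3.042×10^-2 in⁴
Solid circle: I = πd⁴/64  ⇒  d = (64I/π)^(1/4) = (64×3.042×10^-2/π)^(1/4) = 0.887 in

d ≈ 0.887 in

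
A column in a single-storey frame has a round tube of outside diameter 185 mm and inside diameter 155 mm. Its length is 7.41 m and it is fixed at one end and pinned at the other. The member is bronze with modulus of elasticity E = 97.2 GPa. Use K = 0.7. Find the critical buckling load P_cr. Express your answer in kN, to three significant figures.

P_cr ≈ 1040 kN

d_o = 185 mm, d_i = 155 mm
I = π(d_o⁴ − d_i⁴)/64 = π(185⁴ − 155.0⁴)/64 = 2.917×10^7 mm⁴
I = 2.917×10^7 mm⁴ = 2.917×10^-5 m⁴
Effective length L_e = K·L = 0.7 × 7.41 = 5.187 m
P_cr = π²EI / L_e² = π² × 97.2×10⁹ × 2.917×10^-5 / 5.187² = 1.040×10^6 N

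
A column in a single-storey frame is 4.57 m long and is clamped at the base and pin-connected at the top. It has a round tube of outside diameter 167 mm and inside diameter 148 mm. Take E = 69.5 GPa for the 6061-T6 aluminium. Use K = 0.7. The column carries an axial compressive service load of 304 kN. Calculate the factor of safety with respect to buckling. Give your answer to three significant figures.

n ≈ 3.23

d_o = 167 mm, d_i = 148 mm
I = π(d_o⁴ − d_i⁴)/64 = π(167⁴ − 148.0⁴)/64 = 1.463×10^7 mm⁴
I = 1.463×10^7 mm⁴ = 1.463×10^-5 m⁴
Effective length L_e = K·L = 0.7 × 4.57 = 3.199 m
P_cr = π²EI / L_e² = π² × 69.5×10⁹ × 1.463×10^-5 / 3.199² = 9.805×10^5 N
Factor of safety n = P_cr / P = 980.52 / 304 = 3.23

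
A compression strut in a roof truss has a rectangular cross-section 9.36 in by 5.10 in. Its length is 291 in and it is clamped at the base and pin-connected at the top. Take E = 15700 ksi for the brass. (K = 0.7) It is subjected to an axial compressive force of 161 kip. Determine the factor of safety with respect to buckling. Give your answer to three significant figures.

n ≈ 2.40

Buckling occurs about the weak axis: I_min = h·b³/12 with b = 5.10 in (the shorter side).
I_min = 9.36×5.10³/12 = 103.5 in⁴
Effective length L_e = K·L = 0.7 × 291 = 203.7 in
P_cr = π²EI / L_e² = π² × 15700×10³ × 103.5 / 203.7² = 3.864×10^5 lb
Factor of safety n = P_cr / P = 386.39 / 161 = 2.40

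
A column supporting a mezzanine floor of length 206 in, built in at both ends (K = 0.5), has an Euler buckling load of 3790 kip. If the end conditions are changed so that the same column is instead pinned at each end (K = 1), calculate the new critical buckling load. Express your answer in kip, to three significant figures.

P_cr ≈ 948 kip

P_cr ∝ 1/K², so P_cr,new = P_cr,old × (K_old/K_new)² = 3790 × (0.5/1)²
= 3790 × 0.2500 = 948 kip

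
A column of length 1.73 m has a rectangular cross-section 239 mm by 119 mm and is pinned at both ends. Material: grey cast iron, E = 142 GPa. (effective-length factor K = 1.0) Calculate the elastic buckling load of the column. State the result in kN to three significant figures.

P_cr ≈ 15700 kN

Buckling occurs about the weak axis: I_min = h·b³/12 with b = 119 mm (the shorter side).
I_min = 239×119³/12 = 3.356×10^7 mm⁴
I = 3.356×10^7 mm⁴ = 3.356×10^-5 m⁴
Effective length L_e = K·L = 1 × 1.73 = 1.730 m
P_cr = π²EI / L_e² = π² × 142×10⁹ × 3.356×10^-5 / 1.730² = 1.572×10^7 N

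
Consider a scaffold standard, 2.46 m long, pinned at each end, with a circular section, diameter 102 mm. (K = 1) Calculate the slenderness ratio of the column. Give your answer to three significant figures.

For a solid circle r = d/4 = 102/4 = 25.50 mm
L_e = K·L = 1 × 2.46 m = 2.460 m = 2460.0 mm
λ = L_e / r_min = 2460.0 / 25.50 = 96.5

λ ≈ 96.5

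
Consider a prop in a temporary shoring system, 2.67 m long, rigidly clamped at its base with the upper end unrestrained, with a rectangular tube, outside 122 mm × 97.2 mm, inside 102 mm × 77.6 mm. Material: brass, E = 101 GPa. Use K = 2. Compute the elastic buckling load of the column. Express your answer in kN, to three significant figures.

Weak-axis I_min = (h_o·b_o³ − h_i·b_i³)/12 with b_o = 97.2, b_i = 77.60 mm (shorter outer/inner sides).
I_min = (122×97.2³ − 102.0×77.60³)/12 = 5.364×10^6 mm⁴
I = 5.364×10^6 mm⁴ = 5.364×10^-6 m⁴
Effective length L_e = K·L = 2 × 2.67 = 5.340 m
P_cr = π²EI / L_e² = π² × 101×10⁹ × 5.364×10^-6 / 5.340² = 1.875×10^5 N

P_cr ≈ 188 kN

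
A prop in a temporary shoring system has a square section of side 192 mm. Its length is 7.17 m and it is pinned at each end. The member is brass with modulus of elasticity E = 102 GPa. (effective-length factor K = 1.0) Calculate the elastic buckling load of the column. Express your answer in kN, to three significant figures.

P_cr ≈ 2220 kN

I = a⁴/12 = 192⁴/12 = 1.132×10^8 mm⁴
I = 1.132×10^8 mm⁴ = 1.132×10^-4 m⁴
Effective length L_e = K·L = 1 × 7.17 = 7.170 m
P_cr = π²EI / L_e² = π² × 102×10⁹ × 1.132×10^-4 / 7.170² = 2.218×10^6 N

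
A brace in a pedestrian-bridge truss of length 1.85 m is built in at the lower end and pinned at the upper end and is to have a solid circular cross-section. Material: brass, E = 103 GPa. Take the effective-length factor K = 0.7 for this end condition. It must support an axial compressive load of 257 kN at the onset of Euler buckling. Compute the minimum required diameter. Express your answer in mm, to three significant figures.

d ≈ 54.2 mm

L_e = K·L = 0.7 × 1.85 = 1.295 m
Required I = P_cr·L_e²/(π²E) = 2.570×10^5 × 1.295² / (π² × 1.03×10^11) = 4.240×10^-7 m⁴
I_req = 4.240×10^5 mm⁴
Solid circle: I = πd⁴/64  ⇒  d = (64I/π)^(1/4) = (64×4.240×10^5/π)^(1/4) = 54.2 mm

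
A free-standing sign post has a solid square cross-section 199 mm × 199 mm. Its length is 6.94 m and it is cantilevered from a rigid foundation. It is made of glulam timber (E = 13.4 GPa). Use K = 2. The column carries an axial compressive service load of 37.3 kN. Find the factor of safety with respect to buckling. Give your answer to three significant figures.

I = a⁴/12 = 199⁴/12 = 1.307×10^8 mm⁴
I = 1.307×10^8 mm⁴ = 1.307×10^-4 m⁴
Effective length L_e = K·L = 2 × 6.94 = 13.88 m
P_cr = π²EI / L_e² = π² × 13.4×10⁹ × 1.307×10^-4 / 13.88² = 8.971×10^4 N
Factor of safety n = P_cr / P = 89.713 / 37.3 = 2.41

n ≈ 2.41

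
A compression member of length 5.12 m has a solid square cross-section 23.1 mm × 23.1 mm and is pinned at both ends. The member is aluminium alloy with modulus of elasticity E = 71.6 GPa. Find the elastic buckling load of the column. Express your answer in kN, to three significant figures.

P_cr ≈ 0.640 kN

I = a⁴/12 = 23.1⁴/12 = 2.373×10^4 mm⁴
I = 2.373×10^4 mm⁴ = 2.373×10^-8 m⁴
Effective length L_e = K·L = 1 × 5.12 = 5.120 m
P_cr = π²EI / L_e² = π² × 71.6×10⁹ × 2.373×10^-8 / 5.120² = 639.6 N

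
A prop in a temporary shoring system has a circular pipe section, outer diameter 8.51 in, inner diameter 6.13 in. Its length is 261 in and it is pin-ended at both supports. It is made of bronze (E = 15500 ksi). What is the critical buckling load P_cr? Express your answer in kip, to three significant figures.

P_cr ≈ 422 kip

d_o = 8.51 in, d_i = 6.13 in
I = π(d_o⁴ − d_i⁴)/64 = π(8.51⁴ − 6.130⁴)/64 = 188.1 in⁴
Effective length L_e = K·L = 1 × 261 = 261.0 in
P_cr = π²EI / L_e² = π² × 15500×10³ × 188.1 / 261.0² = 4.225×10^5 lb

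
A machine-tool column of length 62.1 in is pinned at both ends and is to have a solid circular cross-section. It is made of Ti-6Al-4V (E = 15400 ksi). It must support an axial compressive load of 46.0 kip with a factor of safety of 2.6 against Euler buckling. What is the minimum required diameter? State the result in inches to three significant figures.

Required P_cr = n·P = 2.6 × 46.0 = 119.6 kip
L_e = K·L = 1 × 62.1 = 62.10 in
Required I = P_cr·L_e²/(π²E) = 1.196×10^5 × 62.10² / (π² × 1.54×10^7) = 3.035 in⁴
Solid circle: I = πd⁴/64  ⇒  d = (64I/π)^(1/4) = (64×3.035/π)^(1/4) = 2.80 in

d ≈ 2.80 in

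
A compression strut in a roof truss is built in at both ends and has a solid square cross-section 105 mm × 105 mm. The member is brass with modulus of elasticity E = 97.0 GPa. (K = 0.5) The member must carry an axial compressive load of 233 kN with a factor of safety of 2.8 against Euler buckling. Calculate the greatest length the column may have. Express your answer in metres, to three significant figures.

L_max ≈ 7.71 m

I = a⁴/12 = 105⁴/12 = 1.013×10^7 mm⁴
I = 1.013×10^-5 m⁴
Required critical load P_cr = n·P = 2.8 × 233 = 652.4 kN = 6.524×10^5 N
From P_cr = π²EI/(K·L)²:  L = (1/K)·√(π²EI/P_cr) = (1/0.5)·√(π²×9.70×10^10×1.013×10^-5/6.524×10^5)
L = 7.71 m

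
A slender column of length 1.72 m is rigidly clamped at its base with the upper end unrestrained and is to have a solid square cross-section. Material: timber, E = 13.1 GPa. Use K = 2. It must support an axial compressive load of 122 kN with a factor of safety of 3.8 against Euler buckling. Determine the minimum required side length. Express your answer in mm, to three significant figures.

Required P_cr = n·P = 3.8 × 122 = 463.6 kN
L_e = K·L = 2 × 1.72 = 3.440 m
Required I = P_cr·L_e²/(π²E) = 4.636×10^5 × 3.440² / (π² × 1.31×10^10) = 4.243×10^-5 m⁴
I_req = 4.243×10^7 mm⁴
Solid square: I = a⁴/12  ⇒  a = (12I)^(1/4) = (12×4.243×10^7)^(1/4) = 150 mm

a ≈ 150 mm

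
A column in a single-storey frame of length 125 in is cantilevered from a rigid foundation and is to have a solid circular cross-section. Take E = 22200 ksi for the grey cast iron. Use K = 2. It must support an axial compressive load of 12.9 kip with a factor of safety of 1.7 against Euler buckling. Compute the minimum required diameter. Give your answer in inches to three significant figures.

Required P_cr = n·P = 1.7 × 12.9 = 21.93 kip
L_e = K·L = 2 × 125 = 250.0 in
Required I = P_cr·L_e²/(π²E) = 2.193×10^4 × 250.0² / (π² × 2.22×10^7) = 6.256 in⁴
Solid circle: I = πd⁴/64  ⇒  d = (64I/π)^(1/4) = (64×6.256/π)^(1/4) = 3.36 in

d ≈ 3.36 in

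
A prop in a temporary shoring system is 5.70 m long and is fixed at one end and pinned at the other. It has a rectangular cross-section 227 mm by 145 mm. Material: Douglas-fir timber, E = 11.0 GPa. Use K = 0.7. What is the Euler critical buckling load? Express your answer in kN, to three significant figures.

P_cr ≈ 393 kN

Buckling occurs about the weak axis: I_min = h·b³/12 with b = 145 mm (the shorter side).
I_min = 227×145³/12 = 5.767×10^7 mm⁴
I = 5.767×10^7 mm⁴ = 5.767×10^-5 m⁴
Effective length L_e = K·L = 0.7 × 5.70 = 3.990 m
P_cr = π²EI / L_e² = π² × 11.0×10⁹ × 5.767×10^-5 / 3.990² = 3.933×10^5 N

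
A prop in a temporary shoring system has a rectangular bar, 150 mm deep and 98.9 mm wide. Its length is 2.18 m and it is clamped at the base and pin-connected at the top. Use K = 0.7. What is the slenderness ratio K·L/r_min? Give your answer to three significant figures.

λ ≈ 53.5

For a rectangle r_min = b/√12 = 98.9/√12 = 28.55 mm
L_e = K·L = 0.7 × 2.18 m = 1.526 m = 1526.0 mm
λ = L_e / r_min = 1526.0 / 28.55 = 53.5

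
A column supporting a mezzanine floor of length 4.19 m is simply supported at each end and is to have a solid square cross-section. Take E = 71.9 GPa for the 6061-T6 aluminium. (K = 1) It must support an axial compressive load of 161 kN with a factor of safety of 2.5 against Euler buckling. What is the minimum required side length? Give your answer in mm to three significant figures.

Required P_cr = n·P = 2.5 × 161 = 402.5 kN
L_e = K·L = 1 × 4.19 = 4.190 m
Required I = P_cr·L_e²/(π²E) = 4.025×10^5 × 4.190² / (π² × 7.19×10^10) = 9.958×10^-6 m⁴
I_req = 9.958×10^6 mm⁴
Solid square: I = a⁴/12  ⇒  a = (12I)^(1/4) = (12×9.958×10^6)^(1/4) = 105 mm

a ≈ 105 mm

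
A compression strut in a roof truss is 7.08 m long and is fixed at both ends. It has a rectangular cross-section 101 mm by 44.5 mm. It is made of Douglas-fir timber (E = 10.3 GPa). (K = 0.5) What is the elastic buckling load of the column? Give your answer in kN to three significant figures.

Buckling occurs about the weak axis: I_min = h·b³/12 with b = 44.5 mm (the shorter side).
I_min = 101×44.5³/12 = 7.417×10^5 mm⁴
I = 7.417×10^5 mm⁴ = 7.417×10^-7 m⁴
Effective length L_e = K·L = 0.5 × 7.08 = 3.540 m
P_cr = π²EI / L_e² = π² × 10.3×10⁹ × 7.417×10^-7 / 3.540² = 6.017×10^3 N

P_cr ≈ 6.02 kN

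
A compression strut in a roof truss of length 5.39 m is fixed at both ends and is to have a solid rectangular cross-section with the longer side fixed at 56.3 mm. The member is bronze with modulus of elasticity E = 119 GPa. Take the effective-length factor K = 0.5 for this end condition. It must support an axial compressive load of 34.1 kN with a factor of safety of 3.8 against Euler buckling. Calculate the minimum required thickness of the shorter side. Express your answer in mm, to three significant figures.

Required P_cr = n·P = 3.8 × 34.1 = 129.6 kN
L_e = K·L = 0.5 × 5.39 = 2.695 m
Required I = P_cr·L_e²/(π²E) = 1.296×10^5 × 2.695² / (π² × 1.19×10^11) = 8.013×10^-7 m⁴
I_req = 8.013×10^5 mm⁴
Rectangle, weak axis: I_min = h·b³/12 with h = 56.3 mm fixed  ⇒  b = (12I/h)^(1/3) = 55.5 mm

b ≈ 55.5 mm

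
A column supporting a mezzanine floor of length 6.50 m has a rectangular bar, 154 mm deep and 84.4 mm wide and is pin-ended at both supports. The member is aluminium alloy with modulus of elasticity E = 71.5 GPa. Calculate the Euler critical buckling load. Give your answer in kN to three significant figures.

Buckling occurs about the weak axis: I_min = h·b³/12 with b = 84.4 mm (the shorter side).
I_min = 154×84.4³/12 = 7.716×10^6 mm⁴
I = 7.716×10^6 mm⁴ = 7.716×10^-6 m⁴
Effective length L_e = K·L = 1 × 6.50 = 6.500 m
P_cr = π²EI / L_e² = π² × 71.5×10⁹ × 7.716×10^-6 / 6.500² = 1.289×10^5 N

P_cr ≈ 129 kN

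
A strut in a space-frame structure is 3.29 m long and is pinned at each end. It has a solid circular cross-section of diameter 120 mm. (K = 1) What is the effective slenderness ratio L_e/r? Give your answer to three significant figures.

For a solid circle r = d/4 = 120/4 = 30.00 mm
L_e = K·L = 1 × 3.29 m = 3.290 m = 3290.0 mm
λ = L_e / r_min = 3290.0 / 30.00 = 110

λ ≈ 110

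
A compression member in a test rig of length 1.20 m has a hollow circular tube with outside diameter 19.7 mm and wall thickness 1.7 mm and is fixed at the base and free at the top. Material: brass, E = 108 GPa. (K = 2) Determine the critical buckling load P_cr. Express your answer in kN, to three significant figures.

Inner diameter d_i = 19.7 − 2×1.7 = 16.30 mm
I = π(d_o⁴ − d_i⁴)/64 = π(19.7⁴ − 16.30⁴)/64 = 3.928×10^3 mm⁴
I = 3.928×10^3 mm⁴ = 3.928×10^-9 m⁴
Effective length L_e = K·L = 2 × 1.20 = 2.400 m
P_cr = π²EI / L_e² = π² × 108×10⁹ × 3.928×10^-9 / 2.400² = 726.9 N

P_cr ≈ 0.727 kN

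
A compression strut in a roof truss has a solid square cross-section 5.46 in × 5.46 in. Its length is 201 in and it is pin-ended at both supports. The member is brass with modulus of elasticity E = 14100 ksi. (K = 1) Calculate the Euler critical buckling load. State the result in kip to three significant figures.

P_cr ≈ 255 kip

I = a⁴/12 = 5.46⁴/12 = 74.06 in⁴
Effective length L_e = K·L = 1 × 201 = 201.0 in
P_cr = π²EI / L_e² = π² × 14100×10³ × 74.06 / 201.0² = 2.551×10^5 lb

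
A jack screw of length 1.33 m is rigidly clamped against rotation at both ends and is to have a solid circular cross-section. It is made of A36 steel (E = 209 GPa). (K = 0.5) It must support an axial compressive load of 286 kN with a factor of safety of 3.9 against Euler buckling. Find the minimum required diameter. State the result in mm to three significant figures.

Required P_cr = n·P = 3.9 × 286 = 1115 kN
L_e = K·L = 0.5 × 1.33 = 0.6650 m
Required I = P_cr·L_e²/(π²E) = 1.115×10^6 × 0.6650² / (π² × 2.09×10^11) = 2.391×10^-7 m⁴
I_req = 2.391×10^5 mm⁴
Solid circle: I = πd⁴/64  ⇒  d = (64I/π)^(1/4) = (64×2.391×10^5/π)^(1/4) = 47.0 mm

d ≈ 47.0 mm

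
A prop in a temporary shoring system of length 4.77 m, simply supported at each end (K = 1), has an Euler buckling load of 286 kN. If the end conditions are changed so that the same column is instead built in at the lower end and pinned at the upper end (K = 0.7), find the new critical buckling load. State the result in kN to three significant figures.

P_cr ≈ 584 kN

P_cr ∝ 1/K², so P_cr,new = P_cr,old × (K_old/K_new)² = 286 × (1/0.7)²
= 286 × 2.041 = 584 kN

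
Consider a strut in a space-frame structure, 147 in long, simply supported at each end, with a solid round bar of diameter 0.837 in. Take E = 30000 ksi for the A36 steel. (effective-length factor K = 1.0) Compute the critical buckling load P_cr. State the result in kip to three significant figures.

I = πd⁴/64 = π×0.837⁴/64 = 2.409×10^-2 in⁴
Effective length L_e = K·L = 1 × 147 = 147.0 in
P_cr = π²EI / L_e² = π² × 30000×10³ × 2.409×10^-2 / 147.0² = 330.1 lb

P_cr ≈ 0.330 kip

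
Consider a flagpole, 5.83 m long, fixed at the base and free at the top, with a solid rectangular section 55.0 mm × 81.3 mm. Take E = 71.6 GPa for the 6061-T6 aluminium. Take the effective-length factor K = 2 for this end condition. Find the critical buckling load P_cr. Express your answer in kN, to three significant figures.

P_cr ≈ 5.86 kN

Buckling occurs about the weak axis: I_min = h·b³/12 with b = 55.0 mm (the shorter side).
I_min = 81.3×55.0³/12 = 1.127×10^6 mm⁴
I = 1.127×10^6 mm⁴ = 1.127×10^-6 m⁴
Effective length L_e = K·L = 2 × 5.83 = 11.66 m
P_cr = π²EI / L_e² = π² × 71.6×10⁹ × 1.127×10^-6 / 11.66² = 5.859×10^3 N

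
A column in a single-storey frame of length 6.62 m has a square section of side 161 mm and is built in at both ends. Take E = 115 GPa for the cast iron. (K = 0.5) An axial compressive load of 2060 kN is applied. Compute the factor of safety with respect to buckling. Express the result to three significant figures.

I = a⁴/12 = 161⁴/12 = 5.599×10^7 mm⁴
I = 5.599×10^7 mm⁴ = 5.599×10^-5 m⁴
Effective length L_e = K·L = 0.5 × 6.62 = 3.310 m
P_cr = π²EI / L_e² = π² × 115×10⁹ × 5.599×10^-5 / 3.310² = 5.800×10^6 N
Factor of safety n = P_cr / P = 5800.5 / 2060 = 2.82

n ≈ 2.82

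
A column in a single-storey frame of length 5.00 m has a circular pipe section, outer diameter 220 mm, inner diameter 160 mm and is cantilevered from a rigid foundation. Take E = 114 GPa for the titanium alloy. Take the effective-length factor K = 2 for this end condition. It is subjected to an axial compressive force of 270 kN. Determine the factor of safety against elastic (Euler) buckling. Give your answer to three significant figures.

n ≈ 3.45

d_o = 220 mm, d_i = 160 mm
I = π(d_o⁴ − d_i⁴)/64 = π(220⁴ − 160.0⁴)/64 = 8.282×10^7 mm⁴
I = 8.282×10^7 mm⁴ = 8.282×10^-5 m⁴
Effective length L_e = K·L = 2 × 5.00 = 10.00 m
P_cr = π²EI / L_e² = π² × 114×10⁹ × 8.282×10^-5 / 10.00² = 9.318×10^5 N
Factor of safety n = P_cr / P = 931.84 / 270 = 3.45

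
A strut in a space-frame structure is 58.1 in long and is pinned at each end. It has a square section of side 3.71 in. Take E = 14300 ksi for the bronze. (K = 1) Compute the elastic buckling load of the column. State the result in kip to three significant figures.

I = a⁴/12 = 3.71⁴/12 = 15.79 in⁴
Effective length L_e = K·L = 1 × 58.1 = 58.10 in
P_cr = π²EI / L_e² = π² × 14300×10³ × 15.79 / 58.10² = 6.601×10^5 lb

P_cr ≈ 660 kip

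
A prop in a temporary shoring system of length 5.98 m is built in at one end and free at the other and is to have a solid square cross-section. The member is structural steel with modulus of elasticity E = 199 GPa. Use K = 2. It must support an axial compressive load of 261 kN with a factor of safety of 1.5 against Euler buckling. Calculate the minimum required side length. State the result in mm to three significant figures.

a ≈ 136 mm

Required P_cr = n·P = 1.5 × 261 = 391.5 kN
L_e = K·L = 2 × 5.98 = 11.96 m
Required I = P_cr·L_e²/(π²E) = 3.915×10^5 × 11.96² / (π² × 1.99×10^11) = 2.851×10^-5 m⁴
I_req = 2.851×10^7 mm⁴
Solid square: I = a⁴/12  ⇒  a = (12I)^(1/4) = (12×2.851×10^7)^(1/4) = 136 mm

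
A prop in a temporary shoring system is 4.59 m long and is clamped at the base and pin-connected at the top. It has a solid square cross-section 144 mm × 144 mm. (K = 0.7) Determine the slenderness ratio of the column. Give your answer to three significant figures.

For a square r = a/√12 = 144/√12 = 41.57 mm
L_e = K·L = 0.7 × 4.59 m = 3.213 m = 3213.0 mm
λ = L_e / r_min = 3213.0 / 41.57 = 77.3

λ ≈ 77.3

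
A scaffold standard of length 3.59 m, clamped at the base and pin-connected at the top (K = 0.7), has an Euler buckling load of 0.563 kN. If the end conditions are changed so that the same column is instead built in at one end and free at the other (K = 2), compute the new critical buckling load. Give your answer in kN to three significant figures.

P_cr ∝ 1/K², so P_cr,new = P_cr,old × (K_old/K_new)² = 0.563 × (0.7/2)²
= 0.563 × 0.1225 = 0.0690 kN

P_cr ≈ 0.0690 kN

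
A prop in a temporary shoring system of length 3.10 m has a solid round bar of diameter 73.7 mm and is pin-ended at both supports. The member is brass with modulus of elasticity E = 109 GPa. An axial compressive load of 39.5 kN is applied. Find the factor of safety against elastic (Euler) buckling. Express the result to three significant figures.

n ≈ 4.10

I = πd⁴/64 = π×73.7⁴/64 = 1.448×10^6 mm⁴
I = 1.448×10^6 mm⁴ = 1.448×10^-6 m⁴
Effective length L_e = K·L = 1 × 3.10 = 3.100 m
P_cr = π²EI / L_e² = π² × 109×10⁹ × 1.448×10^-6 / 3.100² = 1.621×10^5 N
Factor of safety n = P_cr / P = 162.12 / 39.5 = 4.10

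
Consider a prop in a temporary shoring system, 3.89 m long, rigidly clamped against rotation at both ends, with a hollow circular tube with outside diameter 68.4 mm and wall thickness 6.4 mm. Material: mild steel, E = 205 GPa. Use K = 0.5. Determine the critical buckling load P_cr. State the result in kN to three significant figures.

Inner diameter d_i = 68.4 − 2×6.4 = 55.60 mm
I = π(d_o⁴ − d_i⁴)/64 = π(68.4⁴ − 55.60⁴)/64 = 6.054×10^5 mm⁴
I = 6.054×10^5 mm⁴ = 6.054×10^-7 m⁴
Effective length L_e = K·L = 0.5 × 3.89 = 1.945 m
P_cr = π²EI / L_e² = π² × 205×10⁹ × 6.054×10^-7 / 1.945² = 3.238×10^5 N

P_cr ≈ 324 kN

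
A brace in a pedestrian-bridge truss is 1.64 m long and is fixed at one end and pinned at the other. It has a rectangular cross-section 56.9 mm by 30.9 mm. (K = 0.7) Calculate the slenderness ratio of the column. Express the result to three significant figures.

λ ≈ 129

Buckling occurs about the weak axis: I_min = h·b³/12 with b = 30.9 mm (the shorter side).
I_min = 56.9×30.9³/12 = 1.399×10^5 mm⁴
A = 1.758×10^3 mm²;  r_min = √(I/A) = √(1.399×10^5/1.758×10^3) = 8.920 mm
L_e = K·L = 0.7 × 1.64 m = 1.148 m = 1148.0 mm
λ = L_e / r_min = 1148.0 / 8.920 = 129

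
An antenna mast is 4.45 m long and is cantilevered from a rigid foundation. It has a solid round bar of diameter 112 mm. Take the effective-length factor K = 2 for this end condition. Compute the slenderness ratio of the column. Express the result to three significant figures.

For a solid circle r = d/4 = 112/4 = 28.00 mm
L_e = K·L = 2 × 4.45 m = 8.900 m = 8900.0 mm
λ = L_e / r_min = 8900.0 / 28.00 = 318

λ ≈ 318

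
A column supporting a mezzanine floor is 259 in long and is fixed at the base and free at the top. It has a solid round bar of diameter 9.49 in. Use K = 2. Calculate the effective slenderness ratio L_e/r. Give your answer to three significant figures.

λ ≈ 218

For a solid circle r = d/4 = 9.49/4 = 2.372 in
L_e = K·L = 2 × 259 = 518.0 in
λ = L_e / r_min = 518.00 / 2.372 = 218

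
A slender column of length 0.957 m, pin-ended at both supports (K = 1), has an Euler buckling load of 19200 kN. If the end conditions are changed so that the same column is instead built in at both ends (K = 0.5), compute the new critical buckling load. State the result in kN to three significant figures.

P_cr ≈ 76800 kN

P_cr ∝ 1/K², so P_cr,new = P_cr,old × (K_old/K_new)² = 19200 × (1/0.5)²
= 19200 × 4.000 = 76800 kN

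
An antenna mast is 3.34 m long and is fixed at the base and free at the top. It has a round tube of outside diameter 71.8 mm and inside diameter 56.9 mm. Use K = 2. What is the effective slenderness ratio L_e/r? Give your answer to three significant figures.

λ ≈ 292

d_o = 71.8 mm, d_i = 56.9 mm
I = π(d_o⁴ − d_i⁴)/64 = π(71.8⁴ − 56.90⁴)/64 = 7.900×10^5 mm⁴
A = 1.506×10^3 mm²;  r_min = √(I/A) = √(7.900×10^5/1.506×10^3) = 22.90 mm
L_e = K·L = 2 × 3.34 m = 6.680 m = 6680.0 mm
λ = L_e / r_min = 6680.0 / 22.90 = 292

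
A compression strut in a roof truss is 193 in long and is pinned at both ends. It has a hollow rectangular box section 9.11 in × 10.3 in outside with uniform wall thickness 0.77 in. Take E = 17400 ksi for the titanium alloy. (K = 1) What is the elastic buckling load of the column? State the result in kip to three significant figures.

P_cr ≈ 1530 kip

Inner dimensions: h_i = 10.3 − 2×0.77 = 8.760 in, b_i = 9.11 − 2×0.77 = 7.570 in
Weak-axis I_min = (h_o·b_o³ − h_i·b_i³)/12 with b_o = 9.11, b_i = 7.570 in (shorter outer/inner sides).
I_min = (10.3×9.11³ − 8.760×7.570³)/12 = 332.3 in⁴
Effective length L_e = K·L = 1 × 193 = 193.0 in
P_cr = π²EI / L_e² = π² × 17400×10³ × 332.3 / 193.0² = 1.532×10^6 lb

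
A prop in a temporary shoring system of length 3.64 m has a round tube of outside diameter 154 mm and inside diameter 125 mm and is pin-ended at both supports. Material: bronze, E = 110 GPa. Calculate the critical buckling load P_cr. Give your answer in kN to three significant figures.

d_o = 154 mm, d_i = 125 mm
I = π(d_o⁴ − d_i⁴)/64 = π(154⁴ − 125.0⁴)/64 = 1.562×10^7 mm⁴
I = 1.562×10^7 mm⁴ = 1.562×10^-5 m⁴
Effective length L_e = K·L = 1 × 3.64 = 3.640 m
P_cr = π²EI / L_e² = π² × 110×10⁹ × 1.562×10^-5 / 3.640² = 1.280×10^6 N

P_cr ≈ 1280 kN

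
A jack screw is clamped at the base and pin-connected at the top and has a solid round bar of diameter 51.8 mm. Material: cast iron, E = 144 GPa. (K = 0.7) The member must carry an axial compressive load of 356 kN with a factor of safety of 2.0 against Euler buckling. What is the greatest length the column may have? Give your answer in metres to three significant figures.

I = πd⁴/64 = π×51.8⁴/64 = 3.534×10^5 mm⁴
I = 3.534×10^-7 m⁴
Required critical load P_cr = n·P = 2.0 × 356 = 712.0 kN = 7.120×10^5 N
From P_cr = π²EI/(K·L)²:  L = (1/K)·√(π²EI/P_cr) = (1/0.7)·√(π²×1.44×10^11×3.534×10^-7/7.120×10^5)
L = 1.20 m

L_max ≈ 1.20 m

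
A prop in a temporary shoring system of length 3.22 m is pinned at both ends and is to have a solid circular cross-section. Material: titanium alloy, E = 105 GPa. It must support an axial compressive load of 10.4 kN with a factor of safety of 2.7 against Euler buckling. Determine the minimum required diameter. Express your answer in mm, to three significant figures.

d ≈ 48.9 mm

Required P_cr = n·P = 2.7 × 10.4 = 28.08 kN
L_e = K·L = 1 × 3.22 = 3.220 m
Required I = P_cr·L_e²/(π²E) = 2.808×10^4 × 3.220² / (π² × 1.05×10^11) = 2.809×10^-7 m⁴
I_req = 2.809×10^5 mm⁴
Solid circle: I = πd⁴/64  ⇒  d = (64I/π)^(1/4) = (64×2.809×10^5/π)^(1/4) = 48.9 mm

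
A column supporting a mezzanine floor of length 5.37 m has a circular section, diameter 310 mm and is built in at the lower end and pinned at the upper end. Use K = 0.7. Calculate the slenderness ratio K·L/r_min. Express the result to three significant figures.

λ ≈ 48.5

For a solid circle r = d/4 = 310/4 = 77.50 mm
L_e = K·L = 0.7 × 5.37 m = 3.759 m = 3759.0 mm
λ = L_e / r_min = 3759.0 / 77.50 = 48.5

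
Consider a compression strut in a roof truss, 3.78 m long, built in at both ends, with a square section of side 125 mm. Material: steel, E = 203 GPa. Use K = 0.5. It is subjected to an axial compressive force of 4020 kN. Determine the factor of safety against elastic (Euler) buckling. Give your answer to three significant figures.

I = a⁴/12 = 125⁴/12 = 2.035×10^7 mm⁴
I = 2.035×10^7 mm⁴ = 2.035×10^-5 m⁴
Effective length L_e = K·L = 0.5 × 3.78 = 1.890 m
P_cr = π²EI / L_e² = π² × 203×10⁹ × 2.035×10^-5 / 1.890² = 1.141×10^7 N
Factor of safety n = P_cr / P = 11411 / 4020 = 2.84

n ≈ 2.84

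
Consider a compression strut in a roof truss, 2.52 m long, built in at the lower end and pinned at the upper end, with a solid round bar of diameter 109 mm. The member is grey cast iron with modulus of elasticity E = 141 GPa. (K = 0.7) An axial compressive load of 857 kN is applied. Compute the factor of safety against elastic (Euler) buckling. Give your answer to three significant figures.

n ≈ 3.62

I = πd⁴/64 = π×109⁴/64 = 6.929×10^6 mm⁴
I = 6.929×10^6 mm⁴ = 6.929×10^-6 m⁴
Effective length L_e = K·L = 0.7 × 2.52 = 1.764 m
P_cr = π²EI / L_e² = π² × 141×10⁹ × 6.929×10^-6 / 1.764² = 3.099×10^6 N
Factor of safety n = P_cr / P = 3098.8 / 857 = 3.62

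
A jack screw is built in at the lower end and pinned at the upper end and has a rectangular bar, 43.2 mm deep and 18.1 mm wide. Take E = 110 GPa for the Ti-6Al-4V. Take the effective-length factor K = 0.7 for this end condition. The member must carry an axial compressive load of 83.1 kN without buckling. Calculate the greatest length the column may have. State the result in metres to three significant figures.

L_max ≈ 0.754 m

Buckling occurs about the weak axis: I_min = h·b³/12 with b = 18.1 mm (the shorter side).
I_min = 43.2×18.1³/12 = 2.135×10^4 mm⁴
I = 2.135×10^-8 m⁴
At the buckling limit P_cr = P = 8.310×10^4 N
From P_cr = π²EI/(K·L)²:  L = (1/K)·√(π²EI/P_cr) = (1/0.7)·√(π²×1.10×10^11×2.135×10^-8/8.310×10^4)
L = 0.754 m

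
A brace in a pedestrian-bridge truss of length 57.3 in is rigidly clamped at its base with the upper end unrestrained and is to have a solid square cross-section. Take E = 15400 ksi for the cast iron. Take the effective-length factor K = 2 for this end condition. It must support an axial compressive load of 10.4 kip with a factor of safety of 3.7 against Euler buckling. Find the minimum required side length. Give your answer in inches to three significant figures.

a ≈ 2.51 in

Required P_cr = n·P = 3.7 × 10.4 = 38.48 kip
L_e = K·L = 2 × 57.3 = 114.6 in
Required I = P_cr·L_e²/(π²E) = 3.848×10^4 × 114.6² / (π² × 1.54×10^7) = 3.325 in⁴
Solid square: I = a⁴/12  ⇒  a = (12I)^(1/4) = (12×3.325)^(1/4) = 2.51 in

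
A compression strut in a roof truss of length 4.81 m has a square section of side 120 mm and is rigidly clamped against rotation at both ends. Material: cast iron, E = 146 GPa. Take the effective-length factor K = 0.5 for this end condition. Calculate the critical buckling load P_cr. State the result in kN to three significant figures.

I = a⁴/12 = 120⁴/12 = 1.728×10^7 mm⁴
I = 1.728×10^7 mm⁴ = 1.728×10^-5 m⁴
Effective length L_e = K·L = 0.5 × 4.81 = 2.405 m
P_cr = π²EI / L_e² = π² × 146×10⁹ × 1.728×10^-5 / 2.405² = 4.305×10^6 N

P_cr ≈ 4300 kN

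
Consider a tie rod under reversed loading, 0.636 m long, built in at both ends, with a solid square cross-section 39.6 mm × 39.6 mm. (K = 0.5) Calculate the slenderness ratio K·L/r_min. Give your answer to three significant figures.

For a square r = a/√12 = 39.6/√12 = 11.43 mm
L_e = K·L = 0.5 × 0.636 m = 0.3180 m = 318.00 mm
λ = L_e / r_min = 318.00 / 11.43 = 27.8

λ ≈ 27.8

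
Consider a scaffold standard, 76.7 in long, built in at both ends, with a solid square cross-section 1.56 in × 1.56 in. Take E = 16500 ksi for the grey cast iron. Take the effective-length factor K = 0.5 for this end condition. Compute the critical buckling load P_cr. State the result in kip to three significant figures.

P_cr ≈ 54.6 kip

I = a⁴/12 = 1.56⁴/12 = 0.4935 in⁴
Effective length L_e = K·L = 0.5 × 76.7 = 38.35 in
P_cr = π²EI / L_e² = π² × 16500×10³ × 0.4935 / 38.35² = 5.465×10^4 lb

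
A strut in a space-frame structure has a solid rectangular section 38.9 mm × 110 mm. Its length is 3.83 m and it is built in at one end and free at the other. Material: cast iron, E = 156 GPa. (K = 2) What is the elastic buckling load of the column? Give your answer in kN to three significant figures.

Buckling occurs about the weak axis: I_min = h·b³/12 with b = 38.9 mm (the shorter side).
I_min = 110×38.9³/12 = 5.396×10^5 mm⁴
I = 5.396×10^5 mm⁴ = 5.396×10^-7 m⁴
Effective length L_e = K·L = 2 × 3.83 = 7.660 m
P_cr = π²EI / L_e² = π² × 156×10⁹ × 5.396×10^-7 / 7.660² = 1.416×10^4 N

P_cr ≈ 14.2 kN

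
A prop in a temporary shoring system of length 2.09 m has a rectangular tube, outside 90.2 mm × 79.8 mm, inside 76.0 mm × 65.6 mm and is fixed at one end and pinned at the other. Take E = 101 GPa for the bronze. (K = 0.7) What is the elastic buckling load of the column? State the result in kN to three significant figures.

Weak-axis I_min = (h_o·b_o³ − h_i·b_i³)/12 with b_o = 79.8, b_i = 65.60 mm (shorter outer/inner sides).
I_min = (90.2×79.8³ − 76.00×65.60³)/12 = 2.032×10^6 mm⁴
I = 2.032×10^6 mm⁴ = 2.032×10^-6 m⁴
Effective length L_e = K·L = 0.7 × 2.09 = 1.463 m
P_cr = π²EI / L_e² = π² × 101×10⁹ × 2.032×10^-6 / 1.463² = 9.463×10^5 N

P_cr ≈ 946 kN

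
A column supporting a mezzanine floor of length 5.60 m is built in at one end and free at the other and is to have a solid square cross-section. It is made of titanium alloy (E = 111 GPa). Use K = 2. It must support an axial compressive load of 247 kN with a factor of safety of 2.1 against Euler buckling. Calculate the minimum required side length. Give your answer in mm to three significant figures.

a ≈ 163 mm

Required P_cr = n·P = 2.1 × 247 = 518.7 kN
L_e = K·L = 2 × 5.60 = 11.20 m
Required I = P_cr·L_e²/(π²E) = 5.187×10^5 × 11.20² / (π² × 1.11×10^11) = 5.939×10^-5 m⁴
I_req = 5.939×10^7 mm⁴
Solid square: I = a⁴/12  ⇒  a = (12I)^(1/4) = (12×5.939×10^7)^(1/4) = 163 mm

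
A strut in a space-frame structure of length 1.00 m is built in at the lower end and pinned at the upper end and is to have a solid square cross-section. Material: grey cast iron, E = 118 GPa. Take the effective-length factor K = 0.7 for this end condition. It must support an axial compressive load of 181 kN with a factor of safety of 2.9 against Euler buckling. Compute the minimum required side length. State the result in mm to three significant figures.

a ≈ 40.3 mm

Required P_cr = n·P = 2.9 × 181 = 524.9 kN
L_e = K·L = 0.7 × 1.00 = 0.7000 m
Required I = P_cr·L_e²/(π²E) = 5.249×10^5 × 0.7000² / (π² × 1.18×10^11) = 2.208×10^-7 m⁴
I_req = 2.208×10^5 mm⁴
Solid square: I = a⁴/12  ⇒  a = (12I)^(1/4) = (12×2.208×10^5)^(1/4) = 40.3 mm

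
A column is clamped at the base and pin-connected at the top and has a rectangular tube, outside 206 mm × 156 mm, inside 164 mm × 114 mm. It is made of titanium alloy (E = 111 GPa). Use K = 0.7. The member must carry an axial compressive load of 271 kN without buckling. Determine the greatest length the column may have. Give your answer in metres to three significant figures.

Weak-axis I_min = (h_o·b_o³ − h_i·b_i³)/12 with b_o = 156, b_i = 114.0 mm (shorter outer/inner sides).
I_min = (206×156³ − 164.0×114.0³)/12 = 4.492×10^7 mm⁴
I = 4.492×10^-5 m⁴
At the buckling limit P_cr = P = 2.710×10^5 N
From P_cr = π²EI/(K·L)²:  L = (1/K)·√(π²EI/P_cr) = (1/0.7)·√(π²×1.11×10^11×4.492×10^-5/2.710×10^5)
L = 19.3 m

L_max ≈ 19.3 m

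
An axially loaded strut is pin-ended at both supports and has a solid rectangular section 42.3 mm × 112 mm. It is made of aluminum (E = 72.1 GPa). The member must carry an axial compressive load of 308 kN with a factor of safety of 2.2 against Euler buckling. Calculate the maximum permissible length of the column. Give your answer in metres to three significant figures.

Buckling occurs about the weak axis: I_min = h·b³/12 with b = 42.3 mm (the shorter side).
I_min = 112×42.3³/12 = 7.064×10^5 mm⁴
I = 7.064×10^-7 m⁴
Required critical load P_cr = n·P = 2.2 × 308 = 677.6 kN = 6.776×10^5 N
From P_cr = π²EI/(K·L)²:  L = (1/K)·√(π²EI/P_cr) = (1/1)·√(π²×7.21×10^10×7.064×10^-7/6.776×10^5)
L = 0.861 m

L_max ≈ 0.861 m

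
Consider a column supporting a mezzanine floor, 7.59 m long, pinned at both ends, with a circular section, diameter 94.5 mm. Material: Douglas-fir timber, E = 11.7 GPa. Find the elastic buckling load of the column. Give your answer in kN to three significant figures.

P_cr ≈ 7.85 kN

I = πd⁴/64 = π×94.5⁴/64 = 3.915×10^6 mm⁴
I = 3.915×10^6 mm⁴ = 3.915×10^-6 m⁴
Effective length L_e = K·L = 1 × 7.59 = 7.590 m
P_cr = π²EI / L_e² = π² × 11.7×10⁹ × 3.915×10^-6 / 7.590² = 7.847×10^3 N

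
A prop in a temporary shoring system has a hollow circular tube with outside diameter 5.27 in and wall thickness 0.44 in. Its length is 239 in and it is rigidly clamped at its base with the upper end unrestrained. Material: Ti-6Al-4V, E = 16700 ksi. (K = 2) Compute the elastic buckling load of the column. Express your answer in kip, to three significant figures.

Inner diameter d_i = 5.27 − 2×0.44 = 4.390 in
I = π(d_o⁴ − d_i⁴)/64 = π(5.27⁴ − 4.390⁴)/64 = 19.63 in⁴
Effective length L_e = K·L = 2 × 239 = 478.0 in
P_cr = π²EI / L_e² = π² × 16700×10³ × 19.63 / 478.0² = 1.416×10^4 lb

P_cr ≈ 14.2 kip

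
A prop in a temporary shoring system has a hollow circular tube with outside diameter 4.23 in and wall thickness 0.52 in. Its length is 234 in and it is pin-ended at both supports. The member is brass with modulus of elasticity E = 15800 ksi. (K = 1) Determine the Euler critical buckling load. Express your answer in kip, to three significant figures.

P_cr ≈ 30.3 kip

Inner diameter d_i = 4.23 − 2×0.52 = 3.190 in
I = π(d_o⁴ − d_i⁴)/64 = π(4.23⁴ − 3.190⁴)/64 = 10.63 in⁴
Effective length L_e = K·L = 1 × 234 = 234.0 in
P_cr = π²EI / L_e² = π² × 15800×10³ × 10.63 / 234.0² = 3.028×10^4 lb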